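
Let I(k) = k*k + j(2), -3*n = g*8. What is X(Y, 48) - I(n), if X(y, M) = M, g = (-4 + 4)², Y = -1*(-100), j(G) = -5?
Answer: 53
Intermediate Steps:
Y = 100
g = 0 (g = 0² = 0)
n = 0 (n = -0*8 = -⅓*0 = 0)
I(k) = -5 + k² (I(k) = k*k - 5 = k² - 5 = -5 + k²)
X(Y, 48) - I(n) = 48 - (-5 + 0²) = 48 - (-5 + 0) = 48 - 1*(-5) = 48 + 5 = 53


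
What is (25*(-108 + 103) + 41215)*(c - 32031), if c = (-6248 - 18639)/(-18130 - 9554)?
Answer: -18217689457765/13842 ≈ -1.3161e+9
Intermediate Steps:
c = 24887/27684 (c = -24887/(-27684) = -24887*(-1/27684) = 24887/27684 ≈ 0.89897)
(25*(-108 + 103) + 41215)*(c - 32031) = (25*(-108 + 103) + 41215)*(24887/27684 - 32031) = (25*(-5) + 41215)*(-886721317/27684) = (-125 + 41215)*(-886721317/27684) = 41090*(-886721317/27684) = -18217689457765/13842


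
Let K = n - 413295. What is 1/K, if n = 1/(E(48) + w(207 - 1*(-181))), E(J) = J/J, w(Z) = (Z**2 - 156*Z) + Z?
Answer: -90405/37363934474 ≈ -2.4196e-6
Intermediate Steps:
w(Z) = Z**2 - 155*Z
E(J) = 1
n = 1/90405 (n = 1/(1 + (207 - 1*(-181))*(-155 + (207 - 1*(-181)))) = 1/(1 + (207 + 181)*(-155 + (207 + 181))) = 1/(1 + 388*(-155 + 388)) = 1/(1 + 388*233) = 1/(1 + 90404) = 1/90405 ≈ 1.1061e-5)
K = -37363934474/90405 (K = 1/90405 - 413295 = -37363934474/90405 ≈ -4.1330e+5)
1/K = 1/(-37363934474/90405) = -90405/37363934474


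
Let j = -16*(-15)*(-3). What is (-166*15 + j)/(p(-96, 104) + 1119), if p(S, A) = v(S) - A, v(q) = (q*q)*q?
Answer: 3210/883721 ≈ 0.0036324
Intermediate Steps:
v(q) = q³ (v(q) = q²*q = q³)
j = -720 (j = 240*(-3) = -720)
p(S, A) = S³ - A
(-166*15 + j)/(p(-96, 104) + 1119) = (-166*15 - 720)/(((-96)³ - 1*104) + 1119) = (-2490 - 720)/((-884736 - 104) + 1119) = -3210/(-884840 + 1119) = -3210/(-883721) = -3210*(-1/883721) = 3210/883721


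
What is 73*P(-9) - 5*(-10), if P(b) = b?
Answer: -607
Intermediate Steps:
73*P(-9) - 5*(-10) = 73*(-9) - 5*(-10) = -657 + 50 = -607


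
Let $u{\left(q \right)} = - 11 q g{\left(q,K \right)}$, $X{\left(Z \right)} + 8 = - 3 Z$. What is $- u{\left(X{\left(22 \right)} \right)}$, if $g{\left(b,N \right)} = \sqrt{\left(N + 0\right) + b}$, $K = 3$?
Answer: $- 814 i \sqrt{71} \approx - 6858.9 i$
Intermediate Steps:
$X{\left(Z \right)} = -8 - 3 Z$
$g{\left(b,N \right)} = \sqrt{N + b}$
$u{\left(q \right)} = - 11 q \sqrt{3 + q}$
$- u{\left(X{\left(22 \right)} \right)} = - \left(-11\right) \left(-8 - 66\right) \sqrt{3 - 74} = - \left(-11\right) \left(-74\right) \sqrt{3 - 74} = - \left(-11\right) \left(-74\right) \sqrt{-71} = - \left(-11\right) \left(-74\right) i \sqrt{71} = - 814 i \sqrt{71}$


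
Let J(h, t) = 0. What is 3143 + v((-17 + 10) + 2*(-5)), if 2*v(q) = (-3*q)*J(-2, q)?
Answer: 3143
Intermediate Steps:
v(q) = 0 (v(q) = (-3*q*0)/2 = (1/2)*0 = 0)
3143 + v((-17 + 10) + 2*(-5)) = 3143 + 0 = 3143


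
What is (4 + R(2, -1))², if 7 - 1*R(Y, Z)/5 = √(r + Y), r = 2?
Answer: 841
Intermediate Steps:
R(Y, Z) = 35 - 5*√(2 + Y)
(4 + R(2, -1))² = (4 + (35 - 5*√(2 + 2)))² = (4 + (35 - 5*√4))² = (4 + (35 - 5*2))² = (4 + (35 - 10))² = (4 + 25)² = 29² = 841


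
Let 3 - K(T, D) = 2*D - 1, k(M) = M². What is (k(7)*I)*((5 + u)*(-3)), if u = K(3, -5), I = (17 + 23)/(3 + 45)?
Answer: -4655/2 ≈ -2327.5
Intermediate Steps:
I = ⅚ (I = 40/48 = 40*(1/48) = ⅚ ≈ 0.83333)
K(T, D) = 4 - 2*D (K(T, D) = 3 - (2*D - 1) = 3 - (-1 + 2*D) = 3 + (1 - 2*D) = 4 - 2*D)
u = 14 (u = 4 - 2*(-5) = 4 + 10 = 14)
(k(7)*I)*((5 + u)*(-3)) = (7²*(⅚))*((5 + 14)*(-3)) = (49*(⅚))*(19*(-3)) = (245/6)*(-57) = -4655/2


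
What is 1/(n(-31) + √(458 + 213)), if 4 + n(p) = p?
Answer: -35/554 - √671/554 ≈ -0.10993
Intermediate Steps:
n(p) = -4 + p
1/(n(-31) + √(458 + 213)) = 1/((-4 - 31) + √(458 + 213)) = 1/(-35 + √671)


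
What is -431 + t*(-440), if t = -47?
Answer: 20249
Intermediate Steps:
-431 + t*(-440) = -431 - 47*(-440) = -431 + 20680 = 20249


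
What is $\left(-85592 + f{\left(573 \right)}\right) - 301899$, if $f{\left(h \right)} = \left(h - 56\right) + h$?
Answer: $-386401$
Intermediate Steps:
$f{\left(h \right)} = -56 + 2 h$ ($f{\left(h \right)} = \left(-56 + h\right) + h = -56 + 2 h$)
$\left(-85592 + f{\left(573 \right)}\right) - 301899 = \left(-85592 + \left(-56 + 2 \cdot 573\right)\right) - 301899 = \left(-85592 + \left(-56 + 1146\right)\right) - 301899 = \left(-85592 + 1090\right) - 301899 = -84502 - 301899 = -386401$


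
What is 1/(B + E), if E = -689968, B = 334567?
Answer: -1/355401 ≈ -2.8137e-6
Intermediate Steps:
1/(B + E) = 1/(334567 - 689968) = 1/(-355401) = -1/355401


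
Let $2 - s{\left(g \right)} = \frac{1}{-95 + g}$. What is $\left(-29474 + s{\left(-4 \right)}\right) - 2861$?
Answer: $- \frac{3200966}{99} \approx -32333.0$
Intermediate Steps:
$s{\left(g \right)} = 2 - \frac{1}{-95 + g}$
$\left(-29474 + s{\left(-4 \right)}\right) - 2861 = \left(-29474 + \frac{-191 + 2 \left(-4\right)}{-95 - 4}\right) - 2861 = \left(-29474 + \frac{-191 - 8}{-99}\right) - 2861 = \left(-29474 - - \frac{199}{99}\right) - 2861 = \left(-29474 + \frac{199}{99}\right) - 2861 = - \frac{2917727}{99} - 2861 = - \frac{3200966}{99}$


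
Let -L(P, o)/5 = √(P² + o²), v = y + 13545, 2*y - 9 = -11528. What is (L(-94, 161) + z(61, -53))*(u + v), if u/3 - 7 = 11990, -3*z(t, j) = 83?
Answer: -7266899/6 - 437765*√34757/2 ≈ -4.2018e+7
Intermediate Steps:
y = -11519/2 (y = 9/2 + (½)*(-11528) = 9/2 - 5764 = -11519/2 ≈ -5759.5)
z(t, j) = -83/3 (z(t, j) = -⅓*83 = -83/3)
u = 35991 (u = 21 + 3*11990 = 21 + 35970 = 35991)
v = 15571/2 (v = -11519/2 + 13545 = 15571/2 ≈ 7785.5)
L(P, o) = -5*√(P² + o²)
(L(-94, 161) + z(61, -53))*(u + v) = (-5*√((-94)² + 161²) - 83/3)*(35991 + 15571/2) = (-5*√(8836 + 25921) - 83/3)*(87553/2) = (-5*√34757 - 83/3)*(87553/2) = (-83/3 - 5*√34757)*(87553/2) = -7266899/6 - 437765*√34757/2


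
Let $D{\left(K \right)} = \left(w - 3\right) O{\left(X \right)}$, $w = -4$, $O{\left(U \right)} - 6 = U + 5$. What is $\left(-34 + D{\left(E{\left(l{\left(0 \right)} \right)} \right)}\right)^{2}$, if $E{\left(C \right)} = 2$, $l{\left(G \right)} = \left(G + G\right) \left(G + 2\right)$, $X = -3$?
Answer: $8100$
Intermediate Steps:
$O{\left(U \right)} = 11 + U$ ($O{\left(U \right)} = 6 + \left(U + 5\right) = 6 + \left(5 + U\right) = 11 + U$)
$l{\left(G \right)} = 2 G \left(2 + G\right)$
$D{\left(K \right)} = -56$ ($D{\left(K \right)} = \left(-4 - 3\right) \left(11 - 3\right) = \left(-7\right) 8 = -56$)
$\left(-34 + D{\left(E{\left(l{\left(0 \right)} \right)} \right)}\right)^{2} = \left(-34 - 56\right)^{2} = \left(-90\right)^{2} = 8100$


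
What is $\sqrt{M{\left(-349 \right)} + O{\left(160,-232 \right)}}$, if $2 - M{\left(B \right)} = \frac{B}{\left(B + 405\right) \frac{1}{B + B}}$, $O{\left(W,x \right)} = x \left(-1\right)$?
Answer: $\frac{i \sqrt{806743}}{14} \approx 64.156 i$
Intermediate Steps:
$O{\left(W,x \right)} = - x$
$M{\left(B \right)} = 2 - \frac{2 B^{2}}{405 + B}$ ($M{\left(B \right)} = 2 - \frac{B}{\left(B + 405\right) \frac{1}{B + B}} = 2 - \frac{B}{\left(405 + B\right) \frac{1}{2 B}} = 2 - \frac{B}{\frac{1}{2} \frac{1}{B} \left(405 + B\right)} = 2 - B \frac{2 B}{405 + B} = 2 - \frac{2 B^{2}}{405 + B}$)
$\sqrt{M{\left(-349 \right)} + O{\left(160,-232 \right)}} = \sqrt{\frac{2 \left(405 - 349 - \left(-349\right)^{2}\right)}{405 - 349} - -232} = \sqrt{\frac{2 \left(405 - 349 - 121801\right)}{56} + 232} = \sqrt{2 \cdot \frac{1}{56} \left(405 - 349 - 121801\right) + 232} = \sqrt{2 \cdot \frac{1}{56} \left(-121745\right) + 232} = \sqrt{- \frac{121745}{28} + 232} = \sqrt{- \frac{115249}{28}} = \frac{i \sqrt{806743}}{14}$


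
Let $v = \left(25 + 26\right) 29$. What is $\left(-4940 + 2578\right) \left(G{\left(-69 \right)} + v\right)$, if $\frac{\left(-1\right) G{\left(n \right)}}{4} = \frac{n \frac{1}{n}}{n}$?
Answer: $- \frac{241053910}{69} \approx -3.4935 \cdot 10^{6}$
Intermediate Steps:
$v = 1479$ ($v = 51 \cdot 29 = 1479$)
$G{\left(n \right)} = - \frac{4}{n}$ ($G{\left(n \right)} = - 4 \frac{n \frac{1}{n}}{n} = - 4 \cdot 1 \frac{1}{n} = - \frac{4}{n}$)
$\left(-4940 + 2578\right) \left(G{\left(-69 \right)} + v\right) = \left(-4940 + 2578\right) \left(- \frac{4}{-69} + 1479\right) = - 2362 \left(\left(-4\right) \left(- \frac{1}{69}\right) + 1479\right) = - 2362 \left(\frac{4}{69} + 1479\right) = \left(-2362\right) \frac{102055}{69} = - \frac{241053910}{69}$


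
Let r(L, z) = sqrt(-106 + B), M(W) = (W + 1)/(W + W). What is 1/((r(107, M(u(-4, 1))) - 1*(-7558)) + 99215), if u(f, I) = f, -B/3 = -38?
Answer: 106773/11400473521 - 2*sqrt(2)/11400473521 ≈ 9.3654e-6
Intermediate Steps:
B = 114 (B = -3*(-38) = 114)
M(W) = (1 + W)/(2*W) (M(W) = (1 + W)/((2*W)) = (1 + W)*(1/(2*W)) = (1 + W)/(2*W))
r(L, z) = 2*sqrt(2) (r(L, z) = sqrt(-106 + 114) = sqrt(8) = 2*sqrt(2))
1/((r(107, M(u(-4, 1))) - 1*(-7558)) + 99215) = 1/((2*sqrt(2) - 1*(-7558)) + 99215) = 1/((2*sqrt(2) + 7558) + 99215) = 1/((7558 + 2*sqrt(2)) + 99215) = 1/(106773 + 2*sqrt(2))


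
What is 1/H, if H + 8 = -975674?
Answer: -1/975682 ≈ -1.0249e-6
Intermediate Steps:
H = -975682 (H = -8 - 975674 = -975682)
1/H = 1/(-975682) = -1/975682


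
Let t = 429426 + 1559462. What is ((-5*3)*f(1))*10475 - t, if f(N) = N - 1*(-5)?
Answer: -2931638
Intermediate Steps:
f(N) = 5 + N (f(N) = N + 5 = 5 + N)
t = 1988888
((-5*3)*f(1))*10475 - t = ((-5*3)*(5 + 1))*10475 - 1*1988888 = -15*6*10475 - 1988888 = -90*10475 - 1988888 = -942750 - 1988888 = -2931638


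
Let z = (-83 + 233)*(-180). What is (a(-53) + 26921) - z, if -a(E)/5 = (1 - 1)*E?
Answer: 53921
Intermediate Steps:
a(E) = 0 (a(E) = -5*(1 - 1)*E = -0*E = -5*0 = 0)
z = -27000 (z = 150*(-180) = -27000)
(a(-53) + 26921) - z = (0 + 26921) - 1*(-27000) = 26921 + 27000 = 53921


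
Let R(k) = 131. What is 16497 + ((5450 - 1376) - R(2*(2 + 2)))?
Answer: 20440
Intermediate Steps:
16497 + ((5450 - 1376) - R(2*(2 + 2))) = 16497 + ((5450 - 1376) - 1*131) = 16497 + (4074 - 131) = 16497 + 3943 = 20440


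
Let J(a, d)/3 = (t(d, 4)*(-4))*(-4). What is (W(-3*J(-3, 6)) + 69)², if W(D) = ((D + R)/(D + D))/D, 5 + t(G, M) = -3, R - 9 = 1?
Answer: 8385203537553049/1761205026816 ≈ 4761.1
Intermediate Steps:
R = 10 (R = 9 + 1 = 10)
t(G, M) = -8 (t(G, M) = -5 - 3 = -8)
J(a, d) = -384 (J(a, d) = 3*(-8*(-4)*(-4)) = 3*(32*(-4)) = 3*(-128) = -384)
W(D) = (10 + D)/(2*D²) (W(D) = ((D + 10)/(D + D))/D = ((10 + D)/((2*D)))/D = ((10 + D)*(1/(2*D)))/D = ((10 + D)/(2*D))/D = (10 + D)/(2*D²))
(W(-3*J(-3, 6)) + 69)² = ((10 - 3*(-384))/(2*(-3*(-384))²) + 69)² = ((½)*(10 + 1152)/1152² + 69)² = ((½)*(1/1327104)*1162 + 69)² = (581/1327104 + 69)² = (91570757/1327104)² = 8385203537553049/1761205026816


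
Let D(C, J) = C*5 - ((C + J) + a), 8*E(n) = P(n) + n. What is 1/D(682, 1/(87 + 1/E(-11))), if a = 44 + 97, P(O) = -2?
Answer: 1123/2905188 ≈ 0.00038655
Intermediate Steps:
E(n) = -¼ + n/8 (E(n) = (-2 + n)/8 = -¼ + n/8)
a = 141
D(C, J) = -141 - J + 4*C (D(C, J) = C*5 - ((C + J) + 141) = 5*C - (141 + C + J) = 5*C + (-141 - C - J) = -141 - J + 4*C)
1/D(682, 1/(87 + 1/E(-11))) = 1/(-141 - 1/(87 + 1/(-¼ + (⅛)*(-11))) + 4*682) = 1/(-141 - 1/(87 + 1/(-¼ - 11/8)) + 2728) = 1/(-141 - 1/(87 + 1/(-13/8)) + 2728) = 1/(-141 - 1/(87 - 8/13) + 2728) = 1/(-141 - 1/1123/13 + 2728) = 1/(-141 - 1*13/1123 + 2728) = 1/(-141 - 13/1123 + 2728) = 1/(2905188/1123) = 1123/2905188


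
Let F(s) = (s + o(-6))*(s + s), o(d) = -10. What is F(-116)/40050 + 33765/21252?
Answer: 36546791/15761900 ≈ 2.3187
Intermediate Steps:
F(s) = 2*s*(-10 + s) (F(s) = (s - 10)*(s + s) = (-10 + s)*(2*s) = 2*s*(-10 + s))
F(-116)/40050 + 33765/21252 = (2*(-116)*(-10 - 116))/40050 + 33765/21252 = (2*(-116)*(-126))*(1/40050) + 33765*(1/21252) = 29232*(1/40050) + 11255/7084 = 1624/2225 + 11255/7084 = 36546791/15761900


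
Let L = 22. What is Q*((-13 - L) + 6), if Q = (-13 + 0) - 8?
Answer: 609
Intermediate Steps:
Q = -21 (Q = -13 - 8 = -21)
Q*((-13 - L) + 6) = -21*((-13 - 1*22) + 6) = -21*((-13 - 22) + 6) = -21*(-35 + 6) = -21*(-29) = 609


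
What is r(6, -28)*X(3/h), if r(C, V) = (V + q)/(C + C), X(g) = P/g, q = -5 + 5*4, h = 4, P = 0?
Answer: 0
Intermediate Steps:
q = 15 (q = -5 + 20 = 15)
X(g) = 0 (X(g) = 0/g = 0)
r(C, V) = (15 + V)/(2*C) (r(C, V) = (V + 15)/(C + C) = (15 + V)/((2*C)) = (15 + V)*(1/(2*C)) = (15 + V)/(2*C))
r(6, -28)*X(3/h) = ((½)*(15 - 28)/6)*0 = ((½)*(⅙)*(-13))*0 = -13/12*0 = 0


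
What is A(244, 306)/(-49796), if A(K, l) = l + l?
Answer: -153/12449 ≈ -0.012290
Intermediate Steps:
A(K, l) = 2*l
A(244, 306)/(-49796) = (2*306)/(-49796) = 612*(-1/49796) = -153/12449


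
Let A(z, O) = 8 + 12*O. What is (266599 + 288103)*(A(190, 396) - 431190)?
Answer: -236541573860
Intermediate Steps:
(266599 + 288103)*(A(190, 396) - 431190) = (266599 + 288103)*((8 + 12*396) - 431190) = 554702*((8 + 4752) - 431190) = 554702*(4760 - 431190) = 554702*(-426430) = -236541573860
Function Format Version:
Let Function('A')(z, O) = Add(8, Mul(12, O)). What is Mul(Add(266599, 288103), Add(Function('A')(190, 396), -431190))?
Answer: -236541573860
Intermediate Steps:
Mul(Add(266599, 288103), Add(Function('A')(190, 396), -431190)) = Mul(Add(266599, 288103), Add(Add(8, Mul(12, 396)), -431190)) = Mul(554702, Add(Add(8, 4752), -431190)) = Mul(554702, Add(4760, -431190)) = Mul(554702, -426430) = -236541573860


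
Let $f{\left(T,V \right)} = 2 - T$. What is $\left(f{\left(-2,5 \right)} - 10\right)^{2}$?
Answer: $36$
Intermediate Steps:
$\left(f{\left(-2,5 \right)} - 10\right)^{2} = \left(\left(2 - -2\right) - 10\right)^{2} = \left(\left(2 + 2\right) - 10\right)^{2} = \left(4 - 10\right)^{2} = \left(-6\right)^{2} = 36$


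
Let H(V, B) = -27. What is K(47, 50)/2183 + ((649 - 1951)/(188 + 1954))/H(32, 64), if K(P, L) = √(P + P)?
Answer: 31/1377 + √94/2183 ≈ 0.026954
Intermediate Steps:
K(P, L) = √2*√P (K(P, L) = √(2*P) = √2*√P)
K(47, 50)/2183 + ((649 - 1951)/(188 + 1954))/H(32, 64) = (√2*√47)/2183 + ((649 - 1951)/(188 + 1954))/(-27) = √94*(1/2183) - 1302/2142*(-1/27) = √94/2183 - 1302*1/2142*(-1/27) = √94/2183 - 31/51*(-1/27) = √94/2183 + 31/1377 = 31/1377 + √94/2183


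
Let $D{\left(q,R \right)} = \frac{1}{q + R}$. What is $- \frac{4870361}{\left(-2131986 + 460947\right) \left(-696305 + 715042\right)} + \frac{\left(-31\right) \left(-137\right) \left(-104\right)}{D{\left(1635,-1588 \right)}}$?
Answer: $- \frac{649980160728668287}{31310257743} \approx -2.0759 \cdot 10^{7}$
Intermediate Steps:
$D{\left(q,R \right)} = \frac{1}{R + q}$
$- \frac{4870361}{\left(-2131986 + 460947\right) \left(-696305 + 715042\right)} + \frac{\left(-31\right) \left(-137\right) \left(-104\right)}{D{\left(1635,-1588 \right)}} = - \frac{4870361}{\left(-2131986 + 460947\right) \left(-696305 + 715042\right)} + \frac{\left(-31\right) \left(-137\right) \left(-104\right)}{\frac{1}{-1588 + 1635}} = - \frac{4870361}{\left(-1671039\right) 18737} + \frac{4247 \left(-104\right)}{\frac{1}{47}} = - \frac{4870361}{-31310257743} - 441688 \frac{1}{\frac{1}{47}} = \left(-4870361\right) \left(- \frac{1}{31310257743}\right) - 20759336 = \frac{4870361}{31310257743} - 20759336 = - \frac{649980160728668287}{31310257743}$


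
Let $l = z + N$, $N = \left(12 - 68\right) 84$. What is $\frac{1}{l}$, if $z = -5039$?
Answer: $- \frac{1}{9743} \approx -0.00010264$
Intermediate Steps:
$N = -4704$ ($N = \left(-56\right) 84 = -4704$)
$l = -9743$ ($l = -5039 - 4704 = -9743$)
$\frac{1}{l} = \frac{1}{-9743} = - \frac{1}{9743}$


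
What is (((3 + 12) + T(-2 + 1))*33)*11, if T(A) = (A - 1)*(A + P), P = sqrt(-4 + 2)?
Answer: 6171 - 726*I*sqrt(2) ≈ 6171.0 - 1026.7*I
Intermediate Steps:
P = I*sqrt(2) (P = sqrt(-2) = I*sqrt(2) ≈ 1.4142*I)
T(A) = (-1 + A)*(A + I*sqrt(2)) (T(A) = (A - 1)*(A + I*sqrt(2)) = (-1 + A)*(A + I*sqrt(2)))
(((3 + 12) + T(-2 + 1))*33)*11 = (((3 + 12) + ((-2 + 1)**2 - (-2 + 1) - I*sqrt(2) + I*(-2 + 1)*sqrt(2)))*33)*11 = ((15 + ((-1)**2 - 1*(-1) - I*sqrt(2) + I*(-1)*sqrt(2)))*33)*11 = ((15 + (1 + 1 - I*sqrt(2) - I*sqrt(2)))*33)*11 = ((15 + (2 - 2*I*sqrt(2)))*33)*11 = ((17 - 2*I*sqrt(2))*33)*11 = (561 - 66*I*sqrt(2))*11 = 6171 - 726*I*sqrt(2)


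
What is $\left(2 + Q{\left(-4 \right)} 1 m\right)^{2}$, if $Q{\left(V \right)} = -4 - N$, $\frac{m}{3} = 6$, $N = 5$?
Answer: $25600$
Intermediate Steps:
$m = 18$ ($m = 3 \cdot 6 = 18$)
$Q{\left(V \right)} = -9$ ($Q{\left(V \right)} = -4 - 5 = -9$)
$\left(2 + Q{\left(-4 \right)} 1 m\right)^{2} = \left(2 + \left(-9\right) 1 \cdot 18\right)^{2} = \left(2 - 162\right)^{2} = \left(-160\right)^{2} = 25600$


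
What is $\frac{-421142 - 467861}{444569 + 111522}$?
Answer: $- \frac{889003}{556091} \approx -1.5987$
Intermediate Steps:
$\frac{-421142 - 467861}{444569 + 111522} = - \frac{889003}{556091}$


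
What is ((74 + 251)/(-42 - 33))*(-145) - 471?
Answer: 472/3 ≈ 157.33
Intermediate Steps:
((74 + 251)/(-42 - 33))*(-145) - 471 = (325/(-75))*(-145) - 471 = (325*(-1/75))*(-145) - 471 = -13/3*(-145) - 471 = 1885/3 - 471 = 472/3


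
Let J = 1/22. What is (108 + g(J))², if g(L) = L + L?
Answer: 1413721/121 ≈ 11684.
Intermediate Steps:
J = 1/22 ≈ 0.045455
g(L) = 2*L
(108 + g(J))² = (108 + 2*(1/22))² = (108 + 1/11)² = (1189/11)² = 1413721/121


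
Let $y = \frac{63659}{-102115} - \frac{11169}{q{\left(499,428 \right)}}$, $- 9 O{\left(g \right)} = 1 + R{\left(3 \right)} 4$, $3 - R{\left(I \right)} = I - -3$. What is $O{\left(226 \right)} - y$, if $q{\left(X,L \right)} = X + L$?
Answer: $\frac{1315230623}{94660605} \approx 13.894$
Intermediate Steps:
$R{\left(I \right)} = - I$ ($R{\left(I \right)} = 3 - \left(I - -3\right) = 3 - \left(I + 3\right) = 3 - \left(3 + I\right) = - I$)
$q{\left(X,L \right)} = L + X$
$O{\left(g \right)} = \frac{11}{9}$ ($O{\left(g \right)} = - \frac{1 + \left(-1\right) 3 \cdot 4}{9} = - \frac{1 - 12}{9} = \left(- \frac{1}{9}\right) \left(-11\right) = \frac{11}{9}$)
$y = - \frac{133281592}{10517845}$ ($y = \frac{63659}{-102115} - \frac{11169}{428 + 499} = 63659 \left(- \frac{1}{102115}\right) - \frac{11169}{927} = - \frac{63659}{102115} - \frac{1241}{103} = - \frac{133281592}{10517845} \approx -12.672$)
$O{\left(226 \right)} - y = \frac{11}{9} - - \frac{133281592}{10517845} = \frac{11}{9} + \frac{133281592}{10517845} = \frac{1315230623}{94660605}$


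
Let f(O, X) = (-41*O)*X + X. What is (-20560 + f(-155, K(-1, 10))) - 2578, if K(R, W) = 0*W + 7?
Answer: 21354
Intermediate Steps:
K(R, W) = 7 (K(R, W) = 0 + 7 = 7)
f(O, X) = X - 41*O*X (f(O, X) = -41*O*X + X = X - 41*O*X)
(-20560 + f(-155, K(-1, 10))) - 2578 = (-20560 + 7*(1 - 41*(-155))) - 2578 = (-20560 + 7*(1 + 6355)) - 2578 = (-20560 + 7*6356) - 2578 = (-20560 + 44492) - 2578 = 23932 - 2578 = 21354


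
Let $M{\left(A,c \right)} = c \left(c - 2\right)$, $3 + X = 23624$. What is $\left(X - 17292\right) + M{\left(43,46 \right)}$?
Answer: $8353$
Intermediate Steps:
$X = 23621$ ($X = -3 + 23624 = 23621$)
$M{\left(A,c \right)} = c \left(-2 + c\right)$
$\left(X - 17292\right) + M{\left(43,46 \right)} = \left(23621 - 17292\right) + 46 \left(-2 + 46\right) = 6329 + 46 \cdot 44 = 6329 + 2024 = 8353$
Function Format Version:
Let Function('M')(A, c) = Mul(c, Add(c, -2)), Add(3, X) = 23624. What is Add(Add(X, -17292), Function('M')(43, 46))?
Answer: 8353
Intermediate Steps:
X = 23621 (X = Add(-3, 23624) = 23621)
Function('M')(A, c) = Mul(c, Add(-2, c))
Add(Add(X, -17292), Function('M')(43, 46)) = Add(Add(23621, -17292), Mul(46, Add(-2, 46))) = Add(6329, Mul(46, 44)) = Add(6329, 2024) = 8353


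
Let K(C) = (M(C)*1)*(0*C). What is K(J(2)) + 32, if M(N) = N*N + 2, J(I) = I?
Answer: 32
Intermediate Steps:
M(N) = 2 + N**2 (M(N) = N**2 + 2 = 2 + N**2)
K(C) = 0 (K(C) = ((2 + C**2)*1)*(0*C) = (2 + C**2)*0 = 0)
K(J(2)) + 32 = 0 + 32 = 32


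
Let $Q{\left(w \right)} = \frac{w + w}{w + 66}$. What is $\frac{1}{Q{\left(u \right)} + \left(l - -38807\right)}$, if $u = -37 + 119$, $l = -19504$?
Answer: $\frac{37}{714252} \approx 5.1802 \cdot 10^{-5}$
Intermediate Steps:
$u = 82$
$Q{\left(w \right)} = \frac{2 w}{66 + w}$
$\frac{1}{Q{\left(u \right)} + \left(l - -38807\right)} = \frac{1}{2 \cdot 82 \frac{1}{66 + 82} - -19303} = \frac{1}{2 \cdot 82 \cdot \frac{1}{148} + \left(-19504 + 38807\right)} = \frac{1}{2 \cdot 82 \cdot \frac{1}{148} + 19303} = \frac{1}{\frac{41}{37} + 19303} = \frac{1}{\frac{714252}{37}} = \frac{37}{714252}$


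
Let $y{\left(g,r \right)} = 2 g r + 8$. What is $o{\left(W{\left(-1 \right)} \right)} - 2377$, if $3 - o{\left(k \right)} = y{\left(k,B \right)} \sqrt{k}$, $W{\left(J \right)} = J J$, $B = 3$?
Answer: $-2388$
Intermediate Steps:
$y{\left(g,r \right)} = 8 + 2 g r$ ($y{\left(g,r \right)} = 2 g r + 8 = 8 + 2 g r$)
$W{\left(J \right)} = J^{2}$
$o{\left(k \right)} = 3 - \sqrt{k} \left(8 + 6 k\right)$ ($o{\left(k \right)} = 3 - \left(8 + 2 k 3\right) \sqrt{k} = 3 - \left(8 + 6 k\right) \sqrt{k} = 3 - \sqrt{k} \left(8 + 6 k\right)$)
$o{\left(W{\left(-1 \right)} \right)} - 2377 = \left(3 + \sqrt{\left(-1\right)^{2}} \left(-8 - 6 \left(-1\right)^{2}\right)\right) - 2377 = \left(3 + \sqrt{1} \left(-8 - 6\right)\right) - 2377 = \left(3 + 1 \left(-8 - 6\right)\right) - 2377 = \left(3 + 1 \left(-14\right)\right) - 2377 = \left(3 - 14\right) - 2377 = -11 - 2377 = -2388$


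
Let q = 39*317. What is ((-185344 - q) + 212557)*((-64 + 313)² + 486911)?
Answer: 8151343200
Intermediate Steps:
q = 12363
((-185344 - q) + 212557)*((-64 + 313)² + 486911) = ((-185344 - 1*12363) + 212557)*((-64 + 313)² + 486911) = ((-185344 - 12363) + 212557)*(249² + 486911) = (-197707 + 212557)*(62001 + 486911) = 14850*548912 = 8151343200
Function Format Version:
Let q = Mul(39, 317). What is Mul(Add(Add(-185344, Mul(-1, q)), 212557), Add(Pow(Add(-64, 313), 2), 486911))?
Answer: 8151343200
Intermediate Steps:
q = 12363
Mul(Add(Add(-185344, Mul(-1, q)), 212557), Add(Pow(Add(-64, 313), 2), 486911)) = Mul(Add(Add(-185344, Mul(-1, 12363)), 212557), Add(Pow(Add(-64, 313), 2), 486911)) = Mul(Add(Add(-185344, -12363), 212557), Add(Pow(249, 2), 486911)) = Mul(Add(-197707, 212557), Add(62001, 486911)) = Mul(14850, 548912) = 8151343200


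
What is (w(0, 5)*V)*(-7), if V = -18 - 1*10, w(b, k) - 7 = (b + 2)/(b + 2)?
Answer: 1568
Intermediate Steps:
w(b, k) = 8 (w(b, k) = 7 + (b + 2)/(b + 2) = 7 + (2 + b)/(2 + b) = 7 + 1 = 8)
V = -28 (V = -18 - 10 = -28)
(w(0, 5)*V)*(-7) = (8*(-28))*(-7) = -224*(-7) = 1568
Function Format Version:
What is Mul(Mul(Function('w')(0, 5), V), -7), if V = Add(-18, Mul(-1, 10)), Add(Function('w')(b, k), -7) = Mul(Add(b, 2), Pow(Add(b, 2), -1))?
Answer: 1568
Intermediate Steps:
Function('w')(b, k) = 8 (Function('w')(b, k) = Add(7, Mul(Add(b, 2), Pow(Add(b, 2), -1))) = Add(7, Mul(Add(2, b), Pow(Add(2, b), -1))) = Add(7, 1) = 8)
V = -28 (V = Add(-18, -10) = -28)
Mul(Mul(Function('w')(0, 5), V), -7) = Mul(Mul(8, -28), -7) = Mul(-224, -7) = 1568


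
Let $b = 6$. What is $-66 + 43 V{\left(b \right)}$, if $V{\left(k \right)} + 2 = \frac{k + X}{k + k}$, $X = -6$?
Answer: $-152$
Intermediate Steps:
$V{\left(k \right)} = -2 + \frac{-6 + k}{2 k}$ ($V{\left(k \right)} = -2 + \frac{k - 6}{k + k} = -2 + \frac{-6 + k}{2 k}$)
$-66 + 43 V{\left(b \right)} = -66 + 43 \left(- \frac{3}{2} - \frac{3}{6}\right) = -66 + 43 \left(- \frac{3}{2} - \frac{1}{2}\right) = -66 + 43 \left(-2\right) = -66 - 86 = -152$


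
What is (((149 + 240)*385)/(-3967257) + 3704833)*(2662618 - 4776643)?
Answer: -1479618630982028900/188917 ≈ -7.8321e+12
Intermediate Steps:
(((149 + 240)*385)/(-3967257) + 3704833)*(2662618 - 4776643) = ((389*385)*(-1/3967257) + 3704833)*(-2114025) = (149765*(-1/3967257) + 3704833)*(-2114025) = (-21395/566751 + 3704833)*(-2114025) = (2099717786188/566751)*(-2114025) = -1479618630982028900/188917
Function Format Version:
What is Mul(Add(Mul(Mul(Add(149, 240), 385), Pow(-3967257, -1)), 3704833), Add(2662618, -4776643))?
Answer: Rational(-1479618630982028900, 188917) ≈ -7.8321e+12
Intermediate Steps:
Mul(Add(Mul(Mul(Add(149, 240), 385), Pow(-3967257, -1)), 3704833), Add(2662618, -4776643)) = Mul(Add(Mul(Mul(389, 385), Rational(-1, 3967257)), 3704833), -2114025) = Mul(Add(Mul(149765, Rational(-1, 3967257)), 3704833), -2114025) = Mul(Add(Rational(-21395, 566751), 3704833), -2114025) = Mul(Rational(2099717786188, 566751), -2114025) = Rational(-1479618630982028900, 188917)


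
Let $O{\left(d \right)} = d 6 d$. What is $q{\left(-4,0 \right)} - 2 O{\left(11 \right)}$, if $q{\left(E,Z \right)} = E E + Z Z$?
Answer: $-1436$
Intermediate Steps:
$O{\left(d \right)} = 6 d^{2}$
$q{\left(E,Z \right)} = E^{2} + Z^{2}$
$q{\left(-4,0 \right)} - 2 O{\left(11 \right)} = \left(\left(-4\right)^{2} + 0^{2}\right) - 2 \cdot 6 \cdot 11^{2} = \left(16 + 0\right) - 2 \cdot 6 \cdot 121 = 16 - 1452 = -1436$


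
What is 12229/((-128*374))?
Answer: -12229/47872 ≈ -0.25545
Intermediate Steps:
12229/((-128*374)) = 12229/(-47872) = 12229*(-1/47872) = -12229/47872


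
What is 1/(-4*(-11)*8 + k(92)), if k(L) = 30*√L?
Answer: 22/2569 - 15*√23/10276 ≈ 0.0015631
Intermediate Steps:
1/(-4*(-11)*8 + k(92)) = 1/(-4*(-11)*8 + 30*√92) = 1/(44*8 + 30*(2*√23)) = 1/(352 + 60*√23)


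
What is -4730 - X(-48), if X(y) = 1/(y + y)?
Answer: -454079/96 ≈ -4730.0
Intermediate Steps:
X(y) = 1/(2*y)
-4730 - X(-48) = -4730 - 1/(2*(-48)) = -4730 - (-1)/(2*48) = -4730 - 1*(-1/96) = -4730 + 1/96 = -454079/96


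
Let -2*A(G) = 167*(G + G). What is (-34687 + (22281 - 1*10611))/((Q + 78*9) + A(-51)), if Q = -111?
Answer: -23017/9108 ≈ -2.5271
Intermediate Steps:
A(G) = -167*G (A(G) = -167*(G + G)/2 = -167*2*G/2 = -167*G)
(-34687 + (22281 - 1*10611))/((Q + 78*9) + A(-51)) = (-34687 + (22281 - 1*10611))/((-111 + 78*9) - 167*(-51)) = (-34687 + (22281 - 10611))/((-111 + 702) + 8517) = (-34687 + 11670)/(591 + 8517) = -23017/9108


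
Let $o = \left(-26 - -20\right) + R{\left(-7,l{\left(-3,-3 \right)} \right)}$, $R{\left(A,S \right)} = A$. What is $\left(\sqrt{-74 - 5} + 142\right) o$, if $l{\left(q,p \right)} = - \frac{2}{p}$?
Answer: $-1846 - 13 i \sqrt{79} \approx -1846.0 - 115.55 i$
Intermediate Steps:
$o = -13$ ($o = \left(-26 - -20\right) - 7 = \left(-26 + 20\right) - 7 = -6 - 7 = -13$)
$\left(\sqrt{-74 - 5} + 142\right) o = \left(\sqrt{-74 - 5} + 142\right) \left(-13\right) = \left(\sqrt{-79} + 142\right) \left(-13\right) = \left(i \sqrt{79} + 142\right) \left(-13\right) = \left(142 + i \sqrt{79}\right) \left(-13\right) = -1846 - 13 i \sqrt{79}$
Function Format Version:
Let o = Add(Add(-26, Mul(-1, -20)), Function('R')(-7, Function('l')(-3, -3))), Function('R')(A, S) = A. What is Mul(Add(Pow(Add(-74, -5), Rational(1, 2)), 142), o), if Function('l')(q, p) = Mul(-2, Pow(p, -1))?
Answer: Add(-1846, Mul(-13, I, Pow(79, Rational(1, 2)))) ≈ Add(-1846.0, Mul(-115.55, I))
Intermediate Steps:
o = -13 (o = Add(Add(-26, Mul(-1, -20)), -7) = Add(Add(-26, 20), -7) = Add(-6, -7) = -13)
Mul(Add(Pow(Add(-74, -5), Rational(1, 2)), 142), o) = Mul(Add(Pow(Add(-74, -5), Rational(1, 2)), 142), -13) = Mul(Add(Pow(-79, Rational(1, 2)), 142), -13) = Mul(Add(Mul(I, Pow(79, Rational(1, 2))), 142), -13) = Mul(Add(142, Mul(I, Pow(79, Rational(1, 2)))), -13) = Add(-1846, Mul(-13, I, Pow(79, Rational(1, 2))))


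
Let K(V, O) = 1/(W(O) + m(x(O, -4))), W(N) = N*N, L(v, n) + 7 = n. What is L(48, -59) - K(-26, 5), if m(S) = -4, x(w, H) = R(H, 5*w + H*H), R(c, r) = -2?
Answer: -1387/21 ≈ -66.048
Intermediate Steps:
L(v, n) = -7 + n
x(w, H) = -2
W(N) = N²
K(V, O) = 1/(-4 + O²) (K(V, O) = 1/(O² - 4) = 1/(-4 + O²))
L(48, -59) - K(-26, 5) = (-7 - 59) - 1/(-4 + 5²) = -66 - 1/(-4 + 25) = -66 - 1/21 = -1387/21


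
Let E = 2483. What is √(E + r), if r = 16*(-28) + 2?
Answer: √2037 ≈ 45.133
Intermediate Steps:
r = -446 (r = -448 + 2 = -446)
√(E + r) = √(2483 - 446) = √2037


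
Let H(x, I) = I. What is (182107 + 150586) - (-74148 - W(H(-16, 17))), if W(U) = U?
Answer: 406858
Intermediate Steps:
(182107 + 150586) - (-74148 - W(H(-16, 17))) = (182107 + 150586) - (-74148 - 1*17) = 332693 - (-74148 - 17) = 332693 - 1*(-74165) = 332693 + 74165 = 406858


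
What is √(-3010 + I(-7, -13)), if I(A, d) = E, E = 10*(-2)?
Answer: I*√3030 ≈ 55.045*I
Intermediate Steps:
E = -20
I(A, d) = -20
√(-3010 + I(-7, -13)) = √(-3010 - 20) = √(-3030) = I*√3030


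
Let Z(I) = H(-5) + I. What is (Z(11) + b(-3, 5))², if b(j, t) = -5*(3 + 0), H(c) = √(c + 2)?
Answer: (4 - I*√3)² ≈ 13.0 - 13.856*I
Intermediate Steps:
H(c) = √(2 + c)
b(j, t) = -15 (b(j, t) = -5*3 = -15)
Z(I) = I + I*√3 (Z(I) = √(2 - 5) + I = √(-3) + I = I*√3 + I = I + I*√3)
(Z(11) + b(-3, 5))² = ((11 + I*√3) - 15)² = (-4 + I*√3)²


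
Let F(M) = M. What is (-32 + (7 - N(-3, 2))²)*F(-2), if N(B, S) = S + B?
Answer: -64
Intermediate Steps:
N(B, S) = B + S
(-32 + (7 - N(-3, 2))²)*F(-2) = (-32 + (7 - (-3 + 2))²)*(-2) = (-32 + (7 - 1*(-1))²)*(-2) = (-32 + (7 + 1)²)*(-2) = (-32 + 8²)*(-2) = (-32 + 64)*(-2) = 32*(-2) = -64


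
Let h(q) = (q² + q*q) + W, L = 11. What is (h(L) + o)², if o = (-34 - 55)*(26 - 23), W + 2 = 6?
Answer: 441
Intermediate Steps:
W = 4 (W = -2 + 6 = 4)
h(q) = 4 + 2*q² (h(q) = (q² + q*q) + 4 = (q² + q²) + 4 = 2*q² + 4 = 4 + 2*q²)
o = -267 (o = -89*3 = -267)
(h(L) + o)² = ((4 + 2*11²) - 267)² = ((4 + 2*121) - 267)² = ((4 + 242) - 267)² = (246 - 267)² = (-21)² = 441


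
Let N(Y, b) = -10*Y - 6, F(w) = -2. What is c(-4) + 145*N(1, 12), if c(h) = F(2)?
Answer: -2322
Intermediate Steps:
c(h) = -2
N(Y, b) = -6 - 10*Y
c(-4) + 145*N(1, 12) = -2 + 145*(-6 - 10*1) = -2 + 145*(-6 - 10) = -2 + 145*(-16) = -2 - 2320 = -2322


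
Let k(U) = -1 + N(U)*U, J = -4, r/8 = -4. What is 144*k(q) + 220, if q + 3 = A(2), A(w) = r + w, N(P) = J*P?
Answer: -627188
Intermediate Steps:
r = -32 (r = 8*(-4) = -32)
N(P) = -4*P
A(w) = -32 + w
q = -33 (q = -3 + (-32 + 2) = -3 - 30 = -33)
k(U) = -1 - 4*U**2 (k(U) = -1 + (-4*U)*U = -1 - 4*U**2)
144*k(q) + 220 = 144*(-1 - 4*(-33)**2) + 220 = 144*(-1 - 4*1089) + 220 = 144*(-1 - 4356) + 220 = 144*(-4357) + 220 = -627408 + 220 = -627188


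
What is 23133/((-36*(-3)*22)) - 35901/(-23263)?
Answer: 18892235/1674936 ≈ 11.279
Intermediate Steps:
23133/((-36*(-3)*22)) - 35901/(-23263) = 23133/((108*22)) - 35901*(-1/23263) = 23133/2376 + 35901/23263 = 23133*(1/2376) + 35901/23263 = 701/72 + 35901/23263 = 18892235/1674936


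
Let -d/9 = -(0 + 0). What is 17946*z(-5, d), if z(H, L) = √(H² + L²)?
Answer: 89730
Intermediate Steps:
d = 0 (d = -(-9)*(0 + 0) = -(-9)*0 = -9*0 = 0)
17946*z(-5, d) = 17946*√((-5)² + 0²) = 17946*√(25 + 0) = 17946*√25 = 17946*5 = 89730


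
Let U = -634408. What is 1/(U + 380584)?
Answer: -1/253824 ≈ -3.9397e-6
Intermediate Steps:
1/(U + 380584) = 1/(-634408 + 380584) = 1/(-253824) = -1/253824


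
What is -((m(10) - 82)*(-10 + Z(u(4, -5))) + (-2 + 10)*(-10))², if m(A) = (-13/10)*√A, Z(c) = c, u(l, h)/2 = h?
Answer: -2440360 - 81120*√10 ≈ -2.6969e+6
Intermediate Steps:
u(l, h) = 2*h
m(A) = -13*√A/10 (m(A) = (-13*⅒)*√A = -13*√A/10)
-((m(10) - 82)*(-10 + Z(u(4, -5))) + (-2 + 10)*(-10))² = -((-13*√10/10 - 82)*(-10 + 2*(-5)) + (-2 + 10)*(-10))² = -((-82 - 13*√10/10)*(-10 - 10) + 8*(-10))² = -((-82 - 13*√10/10)*(-20) - 80)² = -((1640 + 26*√10) - 80)² = -(1560 + 26*√10)²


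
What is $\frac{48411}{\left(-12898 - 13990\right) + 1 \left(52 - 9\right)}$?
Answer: $- \frac{48411}{26845} \approx -1.8034$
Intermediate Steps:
$\frac{48411}{\left(-12898 - 13990\right) + 1 \left(52 - 9\right)} = \frac{48411}{-26888 + 1 \cdot 43} = \frac{48411}{-26888 + 43} = \frac{48411}{-26845} = 48411 \left(- \frac{1}{26845}\right) = - \frac{48411}{26845}$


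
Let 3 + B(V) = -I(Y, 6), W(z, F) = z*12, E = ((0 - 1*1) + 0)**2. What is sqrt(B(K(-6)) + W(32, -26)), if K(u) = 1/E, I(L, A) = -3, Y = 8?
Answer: 8*sqrt(6) ≈ 19.596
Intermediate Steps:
E = 1 (E = ((0 - 1) + 0)**2 = (-1 + 0)**2 = (-1)**2 = 1)
W(z, F) = 12*z
K(u) = 1 (K(u) = 1/1 = 1)
B(V) = 0 (B(V) = -3 - 1*(-3) = -3 + 3 = 0)
sqrt(B(K(-6)) + W(32, -26)) = sqrt(0 + 12*32) = sqrt(0 + 384) = sqrt(384) = 8*sqrt(6)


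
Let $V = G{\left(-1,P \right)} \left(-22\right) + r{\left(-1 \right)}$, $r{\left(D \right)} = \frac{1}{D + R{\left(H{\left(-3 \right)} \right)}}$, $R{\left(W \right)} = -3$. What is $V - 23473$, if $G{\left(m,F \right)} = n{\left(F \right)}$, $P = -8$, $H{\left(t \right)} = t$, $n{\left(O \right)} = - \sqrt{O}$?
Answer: $- \frac{93893}{4} + 44 i \sqrt{2} \approx -23473.0 + 62.225 i$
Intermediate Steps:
$G{\left(m,F \right)} = - \sqrt{F}$
$r{\left(D \right)} = \frac{1}{-3 + D}$ ($r{\left(D \right)} = \frac{1}{D - 3} = \frac{1}{-3 + D}$)
$V = - \frac{1}{4} + 44 i \sqrt{2}$ ($V = - \sqrt{-8} \left(-22\right) + \frac{1}{-3 - 1} = - 2 i \sqrt{2} \left(-22\right) + \frac{1}{-4} = - 2 i \sqrt{2} \left(-22\right) - \frac{1}{4} = 44 i \sqrt{2} - \frac{1}{4} = - \frac{1}{4} + 44 i \sqrt{2} \approx -0.25 + 62.225 i$)
$V - 23473 = \left(- \frac{1}{4} + 44 i \sqrt{2}\right) - 23473 = - \frac{93893}{4} + 44 i \sqrt{2}$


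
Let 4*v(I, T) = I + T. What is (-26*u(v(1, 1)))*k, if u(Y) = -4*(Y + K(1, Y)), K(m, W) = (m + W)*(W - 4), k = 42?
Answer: -20748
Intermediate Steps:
v(I, T) = I/4 + T/4 (v(I, T) = (I + T)/4 = I/4 + T/4)
K(m, W) = (-4 + W)*(W + m) (K(m, W) = (W + m)*(-4 + W) = (-4 + W)*(W + m))
u(Y) = 16 - 4*Y² + 8*Y (u(Y) = -4*(Y + (Y² - 4*Y - 4*1 + Y*1)) = -4*(Y + (Y² - 4*Y - 4 + Y)) = -4*(Y + (-4 + Y² - 3*Y)) = -4*(-4 + Y² - 2*Y) = 16 - 4*Y² + 8*Y)
(-26*u(v(1, 1)))*k = -26*(16 - 4*((¼)*1 + (¼)*1)² + 8*((¼)*1 + (¼)*1))*42 = -26*(16 - 4*(¼ + ¼)² + 8*(¼ + ¼))*42 = -26*(16 - 4*(½)² + 8*(½))*42 = -26*(16 - 4*¼ + 4)*42 = -26*(16 - 1 + 4)*42 = -26*19*42 = -494*42 = -20748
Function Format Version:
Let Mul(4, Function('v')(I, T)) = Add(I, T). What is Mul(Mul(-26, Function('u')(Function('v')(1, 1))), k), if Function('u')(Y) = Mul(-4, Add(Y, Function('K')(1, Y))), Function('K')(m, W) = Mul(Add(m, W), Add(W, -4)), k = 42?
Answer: -20748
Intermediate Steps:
Function('v')(I, T) = Add(Mul(Rational(1, 4), I), Mul(Rational(1, 4), T)) (Function('v')(I, T) = Mul(Rational(1, 4), Add(I, T)) = Add(Mul(Rational(1, 4), I), Mul(Rational(1, 4), T)))
Function('K')(m, W) = Mul(Add(-4, W), Add(W, m)) (Function('K')(m, W) = Mul(Add(W, m), Add(-4, W)) = Mul(Add(-4, W), Add(W, m)))
Function('u')(Y) = Add(16, Mul(-4, Pow(Y, 2)), Mul(8, Y)) (Function('u')(Y) = Mul(-4, Add(Y, Add(Pow(Y, 2), Mul(-4, Y), Mul(-4, 1), Mul(Y, 1)))) = Mul(-4, Add(Y, Add(Pow(Y, 2), Mul(-4, Y), -4, Y))) = Mul(-4, Add(Y, Add(-4, Pow(Y, 2), Mul(-3, Y)))) = Mul(-4, Add(-4, Pow(Y, 2), Mul(-2, Y))) = Add(16, Mul(-4, Pow(Y, 2)), Mul(8, Y)))
Mul(Mul(-26, Function('u')(Function('v')(1, 1))), k) = Mul(Mul(-26, Add(16, Mul(-4, Pow(Add(Mul(Rational(1, 4), 1), Mul(Rational(1, 4), 1)), 2)), Mul(8, Add(Mul(Rational(1, 4), 1), Mul(Rational(1, 4), 1))))), 42) = Mul(Mul(-26, Add(16, Mul(-4, Pow(Add(Rational(1, 4), Rational(1, 4)), 2)), Mul(8, Add(Rational(1, 4), Rational(1, 4))))), 42) = Mul(Mul(-26, Add(16, Mul(-4, Pow(Rational(1, 2), 2)), Mul(8, Rational(1, 2)))), 42) = Mul(Mul(-26, Add(16, Mul(-4, Rational(1, 4)), 4)), 42) = Mul(Mul(-26, Add(16, -1, 4)), 42) = Mul(Mul(-26, 19), 42) = Mul(-494, 42) = -20748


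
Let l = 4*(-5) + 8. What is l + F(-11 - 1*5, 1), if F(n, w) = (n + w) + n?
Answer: -43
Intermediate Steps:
F(n, w) = w + 2*n
l = -12 (l = -20 + 8 = -12)
l + F(-11 - 1*5, 1) = -12 + (1 + 2*(-11 - 1*5)) = -12 + (1 + 2*(-11 - 5)) = -12 + (1 + 2*(-16)) = -12 + (1 - 32) = -12 - 31 = -43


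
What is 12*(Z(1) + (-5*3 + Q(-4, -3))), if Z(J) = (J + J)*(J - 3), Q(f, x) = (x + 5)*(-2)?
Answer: -276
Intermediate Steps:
Q(f, x) = -10 - 2*x (Q(f, x) = (5 + x)*(-2) = -10 - 2*x)
Z(J) = 2*J*(-3 + J) (Z(J) = (2*J)*(-3 + J) = 2*J*(-3 + J))
12*(Z(1) + (-5*3 + Q(-4, -3))) = 12*(2*1*(-3 + 1) + (-5*3 + (-10 - 2*(-3)))) = 12*(2*1*(-2) + (-15 + (-10 + 6))) = 12*(-4 + (-15 - 4)) = 12*(-4 - 19) = 12*(-23) = -276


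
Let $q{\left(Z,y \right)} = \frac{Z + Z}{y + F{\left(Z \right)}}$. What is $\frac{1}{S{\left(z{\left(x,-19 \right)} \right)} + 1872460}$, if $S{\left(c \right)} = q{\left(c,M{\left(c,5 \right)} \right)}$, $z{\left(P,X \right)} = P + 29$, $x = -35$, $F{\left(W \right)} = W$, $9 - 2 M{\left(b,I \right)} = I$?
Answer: $\frac{1}{1872463} \approx 5.3406 \cdot 10^{-7}$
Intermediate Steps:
$M{\left(b,I \right)} = \frac{9}{2} - \frac{I}{2}$
$q{\left(Z,y \right)} = \frac{2 Z}{Z + y}$ ($q{\left(Z,y \right)} = \frac{Z + Z}{y + Z} = \frac{2 Z}{Z + y}$)
$z{\left(P,X \right)} = 29 + P$
$S{\left(c \right)} = \frac{2 c}{2 + c}$ ($S{\left(c \right)} = \frac{2 c}{c + \left(\frac{9}{2} - \frac{5}{2}\right)} = \frac{2 c}{c + 2} = \frac{2 c}{2 + c}$)
$\frac{1}{S{\left(z{\left(x,-19 \right)} \right)} + 1872460} = \frac{1}{\frac{2 \left(29 - 35\right)}{2 + \left(29 - 35\right)} + 1872460} = \frac{1}{2 \left(-6\right) \frac{1}{2 - 6} + 1872460} = \frac{1}{2 \left(-6\right) \frac{1}{-4} + 1872460} = \frac{1}{2 \left(-6\right) \left(- \frac{1}{4}\right) + 1872460} = \frac{1}{3 + 1872460} = \frac{1}{1872463}$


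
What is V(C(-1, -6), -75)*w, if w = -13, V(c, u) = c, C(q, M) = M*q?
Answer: -78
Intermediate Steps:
V(C(-1, -6), -75)*w = -6*(-1)*(-13) = 6*(-13) = -78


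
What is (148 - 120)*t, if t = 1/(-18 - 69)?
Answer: -28/87 ≈ -0.32184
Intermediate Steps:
t = -1/87 (t = 1/(-87) = -1/87 ≈ -0.011494)
(148 - 120)*t = (148 - 120)*(-1/87) = 28*(-1/87) = -28/87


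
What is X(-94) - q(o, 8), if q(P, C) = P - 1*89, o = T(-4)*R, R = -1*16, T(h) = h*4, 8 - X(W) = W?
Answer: -65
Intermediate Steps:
X(W) = 8 - W
T(h) = 4*h
R = -16
o = 256 (o = (4*(-4))*(-16) = -16*(-16) = 256)
q(P, C) = -89 + P (q(P, C) = P - 89 = -89 + P)
X(-94) - q(o, 8) = (8 - 1*(-94)) - (-89 + 256) = (8 + 94) - 1*167 = 102 - 167 = -65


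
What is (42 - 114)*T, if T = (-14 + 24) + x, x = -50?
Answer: 2880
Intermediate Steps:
T = -40 (T = (-14 + 24) - 50 = 10 - 50 = -40)
(42 - 114)*T = (42 - 114)*(-40) = -72*(-40) = 2880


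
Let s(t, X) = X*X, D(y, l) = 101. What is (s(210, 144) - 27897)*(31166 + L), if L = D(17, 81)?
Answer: -223902987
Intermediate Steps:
s(t, X) = X²
L = 101
(s(210, 144) - 27897)*(31166 + L) = (144² - 27897)*(31166 + 101) = (20736 - 27897)*31267 = -7161*31267 = -223902987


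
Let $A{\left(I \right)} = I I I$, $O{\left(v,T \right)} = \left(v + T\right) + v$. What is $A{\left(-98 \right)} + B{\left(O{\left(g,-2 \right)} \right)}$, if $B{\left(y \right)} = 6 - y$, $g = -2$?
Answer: $-941180$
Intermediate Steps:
$O{\left(v,T \right)} = T + 2 v$ ($O{\left(v,T \right)} = \left(T + v\right) + v = T + 2 v$)
$A{\left(I \right)} = I^{3}$ ($A{\left(I \right)} = I^{2} I = I^{3}$)
$A{\left(-98 \right)} + B{\left(O{\left(g,-2 \right)} \right)} = \left(-98\right)^{3} + \left(6 - \left(-2 + 2 \left(-2\right)\right)\right) = -941192 + \left(6 - \left(-2 - 4\right)\right) = -941192 + \left(6 - -6\right) = -941192 + \left(6 + 6\right) = -941192 + 12 = -941180$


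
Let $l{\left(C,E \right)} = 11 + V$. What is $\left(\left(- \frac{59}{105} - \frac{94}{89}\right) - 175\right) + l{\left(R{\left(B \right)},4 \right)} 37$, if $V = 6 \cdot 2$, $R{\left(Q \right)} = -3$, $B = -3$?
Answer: $\frac{6302099}{9345} \approx 674.38$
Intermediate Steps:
$V = 12$
$l{\left(C,E \right)} = 23$ ($l{\left(C,E \right)} = 11 + 12 = 23$)
$\left(\left(- \frac{59}{105} - \frac{94}{89}\right) - 175\right) + l{\left(R{\left(B \right)},4 \right)} 37 = \left(\left(- \frac{59}{105} - \frac{94}{89}\right) - 175\right) + 23 \cdot 37 = \left(\left(\left(-59\right) \frac{1}{105} - \frac{94}{89}\right) - 175\right) + 851 = \left(\left(- \frac{59}{105} - \frac{94}{89}\right) - 175\right) + 851 = \left(- \frac{15121}{9345} - 175\right) + 851 = - \frac{1650496}{9345} + 851 = \frac{6302099}{9345}$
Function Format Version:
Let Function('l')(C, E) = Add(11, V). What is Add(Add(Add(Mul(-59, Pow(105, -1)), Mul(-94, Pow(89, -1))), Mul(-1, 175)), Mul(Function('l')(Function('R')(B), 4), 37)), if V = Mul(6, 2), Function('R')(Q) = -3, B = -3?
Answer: Rational(6302099, 9345) ≈ 674.38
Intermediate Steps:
V = 12
Function('l')(C, E) = 23 (Function('l')(C, E) = Add(11, 12) = 23)
Add(Add(Add(Mul(-59, Pow(105, -1)), Mul(-94, Pow(89, -1))), Mul(-1, 175)), Mul(Function('l')(Function('R')(B), 4), 37)) = Add(Add(Add(Mul(-59, Pow(105, -1)), Mul(-94, Pow(89, -1))), Mul(-1, 175)), Mul(23, 37)) = Add(Add(Add(Mul(-59, Rational(1, 105)), Mul(-94, Rational(1, 89))), -175), 851) = Add(Add(Add(Rational(-59, 105), Rational(-94, 89)), -175), 851) = Add(Add(Rational(-15121, 9345), -175), 851) = Add(Rational(-1650496, 9345), 851) = Rational(6302099, 9345)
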